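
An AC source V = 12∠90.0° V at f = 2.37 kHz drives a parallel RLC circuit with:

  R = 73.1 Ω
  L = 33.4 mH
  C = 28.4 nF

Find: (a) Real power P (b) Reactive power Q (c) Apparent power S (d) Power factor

Step 1 — Angular frequency: ω = 2π·f = 2π·2370 = 1.489e+04 rad/s.
Step 2 — Component impedances:
  R: Z = R = 73.1 Ω
  L: Z = jωL = j·1.489e+04·0.0334 = 0 + j497.4 Ω
  C: Z = 1/(jωC) = -j/(ω·C) = 0 - j2365 Ω
Step 3 — Parallel combination: 1/Z_total = 1/R + 1/L + 1/C; Z_total = 72.13 + j8.371 Ω = 72.61∠6.6° Ω.
Step 4 — Source phasor: V = 12∠90.0° V = 0 + j12 V.
Step 5 — Current: I = V / Z = 0.01905 + j0.1642 A = 0.1653∠83.4° A.
Step 6 — Complex power: S = V·I* = 1.97 + j0.2286 VA.
Step 7 — Real power: P = Re(S) = 1.97 W.
Step 8 — Reactive power: Q = Im(S) = 0.2286 VAR.
Step 9 — Apparent power: |S| = 1.983 VA.
Step 10 — Power factor: PF = P/|S| = 0.9933 (lagging).

(a) P = 1.97 W  (b) Q = 0.2286 VAR  (c) S = 1.983 VA  (d) PF = 0.9933 (lagging)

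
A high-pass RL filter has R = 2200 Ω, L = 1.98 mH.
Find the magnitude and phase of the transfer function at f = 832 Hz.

Step 1 — Angular frequency: ω = 2π·832 = 5228 rad/s.
Step 2 — Transfer function: H(jω) = jωL/(R + jωL).
Step 3 — Numerator jωL = j·10.35; denominator R + jωL = 2200 + j10.35.
Step 4 — H = 2.214e-05 + j0.004705.
Step 5 — Magnitude: |H| = 0.004705 (-46.5 dB); phase: φ = 89.7°.

|H| = 0.004705 (-46.5 dB), φ = 89.7°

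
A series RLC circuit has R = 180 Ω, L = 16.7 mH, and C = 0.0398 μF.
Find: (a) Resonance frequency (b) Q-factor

Step 1 — Resonance condition Im(Z)=0 gives ω₀ = 1/√(LC).
Step 2 — ω₀ = 1/√(0.0167·3.98e-08) = 3.879e+04 rad/s.
Step 3 — f₀ = ω₀/(2π) = 6173 Hz.
Step 4 — Series Q: Q = ω₀L/R = 3.879e+04·0.0167/180 = 3.599.

(a) f₀ = 6173 Hz  (b) Q = 3.599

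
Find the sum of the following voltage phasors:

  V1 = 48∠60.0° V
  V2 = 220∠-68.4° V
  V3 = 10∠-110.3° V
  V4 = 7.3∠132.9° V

Step 1 — Convert each phasor to rectangular form:
  V1 = 48·(cos(60.0°) + j·sin(60.0°)) = 24 + j41.57 V
  V2 = 220·(cos(-68.4°) + j·sin(-68.4°)) = 80.99 - j204.6 V
  V3 = 10·(cos(-110.3°) + j·sin(-110.3°)) = -3.469 - j9.379 V
  V4 = 7.3·(cos(132.9°) + j·sin(132.9°)) = -4.969 + j5.348 V
Step 2 — Sum components: V_total = 96.55 - j167 V.
Step 3 — Convert to polar: |V_total| = 192.9 V, ∠V_total = -60.0°.

V_total = 192.9∠-60.0° V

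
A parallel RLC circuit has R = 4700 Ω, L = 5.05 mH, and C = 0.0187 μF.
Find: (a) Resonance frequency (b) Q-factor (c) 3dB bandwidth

Step 1 — Resonance: ω₀ = 1/√(LC) = 1/√(0.00505·1.87e-08) = 1.029e+05 rad/s.
Step 2 — f₀ = ω₀/(2π) = 1.638e+04 Hz.
Step 3 — Parallel Q: Q = R/(ω₀L) = 4700/(1.029e+05·0.00505) = 9.044.
Step 4 — Bandwidth: Δω = ω₀/Q = 1.138e+04 rad/s; BW = Δω/(2π) = 1811 Hz.

(a) f₀ = 1.638e+04 Hz  (b) Q = 9.044  (c) BW = 1811 Hz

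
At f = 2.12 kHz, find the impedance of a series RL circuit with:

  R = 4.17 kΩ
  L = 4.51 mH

Step 1 — Angular frequency: ω = 2π·f = 2π·2120 = 1.332e+04 rad/s.
Step 2 — Component impedances:
  R: Z = R = 4170 Ω
  L: Z = jωL = j·1.332e+04·0.00451 = 0 + j60.07 Ω
Step 3 — Series combination: Z_total = R + L = 4170 + j60.07 Ω = 4170∠0.8° Ω.

Z = 4170 + j60.07 Ω = 4170∠0.8° Ω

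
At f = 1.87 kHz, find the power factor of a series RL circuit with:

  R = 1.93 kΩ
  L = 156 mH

Step 1 — Angular frequency: ω = 2π·f = 2π·1870 = 1.175e+04 rad/s.
Step 2 — Component impedances:
  R: Z = R = 1930 Ω
  L: Z = jωL = j·1.175e+04·0.156 = 0 + j1833 Ω
Step 3 — Series combination: Z_total = R + L = 1930 + j1833 Ω = 2662∠43.5° Ω.
Step 4 — Power factor: PF = cos(φ) = Re(Z)/|Z| = 1930/2661.7 = 0.7251.
Step 5 — Type: Im(Z) = 1833 ⇒ lagging (phase φ = 43.5°).

PF = 0.7251 (lagging, φ = 43.5°)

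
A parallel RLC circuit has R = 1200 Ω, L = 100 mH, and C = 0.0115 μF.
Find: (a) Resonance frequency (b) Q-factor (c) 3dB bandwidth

Step 1 — Resonance: ω₀ = 1/√(LC) = 1/√(0.1·1.15e-08) = 2.949e+04 rad/s.
Step 2 — f₀ = ω₀/(2π) = 4693 Hz.
Step 3 — Parallel Q: Q = R/(ω₀L) = 1200/(2.949e+04·0.1) = 0.4069.
Step 4 — Bandwidth: Δω = ω₀/Q = 7.246e+04 rad/s; BW = Δω/(2π) = 1.153e+04 Hz.

(a) f₀ = 4693 Hz  (b) Q = 0.4069  (c) BW = 1.153e+04 Hz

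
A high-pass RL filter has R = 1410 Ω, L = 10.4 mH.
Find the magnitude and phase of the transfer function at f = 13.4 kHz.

Step 1 — Angular frequency: ω = 2π·1.34e+04 = 8.419e+04 rad/s.
Step 2 — Transfer function: H(jω) = jωL/(R + jωL).
Step 3 — Numerator jωL = j·875.6; denominator R + jωL = 1410 + j875.6.
Step 4 — H = 0.2783 + j0.4482.
Step 5 — Magnitude: |H| = 0.5276 (-5.6 dB); phase: φ = 58.2°.

|H| = 0.5276 (-5.6 dB), φ = 58.2°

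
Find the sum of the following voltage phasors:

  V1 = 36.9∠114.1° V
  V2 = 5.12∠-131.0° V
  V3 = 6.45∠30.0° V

Step 1 — Convert each phasor to rectangular form:
  V1 = 36.9·(cos(114.1°) + j·sin(114.1°)) = -15.07 + j33.68 V
  V2 = 5.12·(cos(-131.0°) + j·sin(-131.0°)) = -3.359 - j3.864 V
  V3 = 6.45·(cos(30.0°) + j·sin(30.0°)) = 5.586 + j3.225 V
Step 2 — Sum components: V_total = -12.84 + j33.04 V.
Step 3 — Convert to polar: |V_total| = 35.45 V, ∠V_total = 111.2°.

V_total = 35.45∠111.2° V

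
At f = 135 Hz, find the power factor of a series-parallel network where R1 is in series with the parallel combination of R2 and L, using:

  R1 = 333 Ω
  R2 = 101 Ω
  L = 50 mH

Step 1 — Angular frequency: ω = 2π·f = 2π·135 = 848.2 rad/s.
Step 2 — Component impedances:
  R1: Z = R = 333 Ω
  R2: Z = R = 101 Ω
  L: Z = jωL = j·848.2·0.05 = 0 + j42.41 Ω
Step 3 — Parallel branch: R2 || L = 1/(1/R2 + 1/L) = 15.14 + j36.05 Ω.
Step 4 — Series with R1: Z_total = R1 + (R2 || L) = 348.1 + j36.05 Ω = 350∠5.9° Ω.
Step 5 — Power factor: PF = cos(φ) = Re(Z)/|Z| = 348.14/350 = 0.9947.
Step 6 — Type: Im(Z) = 36.05 ⇒ lagging (phase φ = 5.9°).

PF = 0.9947 (lagging, φ = 5.9°)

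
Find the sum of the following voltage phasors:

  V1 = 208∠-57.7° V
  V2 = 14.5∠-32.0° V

Step 1 — Convert each phasor to rectangular form:
  V1 = 208·(cos(-57.7°) + j·sin(-57.7°)) = 111.1 - j175.8 V
  V2 = 14.5·(cos(-32.0°) + j·sin(-32.0°)) = 12.3 - j7.684 V
Step 2 — Sum components: V_total = 123.4 - j183.5 V.
Step 3 — Convert to polar: |V_total| = 221.2 V, ∠V_total = -56.1°.

V_total = 221.2∠-56.1° V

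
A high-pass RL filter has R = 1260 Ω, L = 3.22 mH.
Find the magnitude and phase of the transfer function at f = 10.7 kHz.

Step 1 — Angular frequency: ω = 2π·1.07e+04 = 6.723e+04 rad/s.
Step 2 — Transfer function: H(jω) = jωL/(R + jωL).
Step 3 — Numerator jωL = j·216.5; denominator R + jωL = 1260 + j216.5.
Step 4 — H = 0.02867 + j0.1669.
Step 5 — Magnitude: |H| = 0.1693 (-15.4 dB); phase: φ = 80.3°.

|H| = 0.1693 (-15.4 dB), φ = 80.3°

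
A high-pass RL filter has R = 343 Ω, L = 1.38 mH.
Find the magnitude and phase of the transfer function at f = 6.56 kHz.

Step 1 — Angular frequency: ω = 2π·6560 = 4.122e+04 rad/s.
Step 2 — Transfer function: H(jω) = jωL/(R + jωL).
Step 3 — Numerator jωL = j·56.88; denominator R + jωL = 343 + j56.88.
Step 4 — H = 0.02676 + j0.1614.
Step 5 — Magnitude: |H| = 0.1636 (-15.7 dB); phase: φ = 80.6°.

|H| = 0.1636 (-15.7 dB), φ = 80.6°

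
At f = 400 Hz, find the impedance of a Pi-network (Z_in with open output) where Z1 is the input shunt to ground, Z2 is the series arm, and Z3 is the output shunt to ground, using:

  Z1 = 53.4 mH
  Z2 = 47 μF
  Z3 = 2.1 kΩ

Step 1 — Angular frequency: ω = 2π·f = 2π·400 = 2513 rad/s.
Step 2 — Component impedances:
  Z1: Z = jωL = j·2513·0.0534 = 0 + j134.2 Ω
  Z2: Z = 1/(jωC) = -j/(ω·C) = 0 - j8.466 Ω
  Z3: Z = R = 2100 Ω
Step 3 — With open output, the series arm Z2 and the output shunt Z3 appear in series to ground: Z2 + Z3 = 2100 - j8.466 Ω.
Step 4 — Parallel with input shunt Z1: Z_in = Z1 || (Z2 + Z3) = 8.547 + j133.7 Ω = 134∠86.3° Ω.

Z = 8.547 + j133.7 Ω = 134∠86.3° Ω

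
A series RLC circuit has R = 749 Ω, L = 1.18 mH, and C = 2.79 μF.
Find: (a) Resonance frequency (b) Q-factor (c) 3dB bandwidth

Step 1 — Resonance: ω₀ = 1/√(LC) = 1/√(0.00118·2.79e-06) = 1.743e+04 rad/s.
Step 2 — f₀ = ω₀/(2π) = 2774 Hz.
Step 3 — Series Q: Q = ω₀L/R = 1.743e+04·0.00118/749 = 0.02746.
Step 4 — Bandwidth: Δω = ω₀/Q = 6.347e+05 rad/s; BW = Δω/(2π) = 1.01e+05 Hz.

(a) f₀ = 2774 Hz  (b) Q = 0.02746  (c) BW = 1.01e+05 Hz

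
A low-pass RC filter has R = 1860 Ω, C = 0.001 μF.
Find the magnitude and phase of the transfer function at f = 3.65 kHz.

Step 1 — Angular frequency: ω = 2π·3650 = 2.293e+04 rad/s.
Step 2 — Transfer function: H(jω) = 1/(1 + jωRC).
Step 3 — Denominator: 1 + jωRC = 1 + j·2.293e+04·1860·1e-09 = 1 + j0.04266.
Step 4 — H = 0.9982 - j0.04258.
Step 5 — Magnitude: |H| = 0.9991 (-0.0 dB); phase: φ = -2.4°.

|H| = 0.9991 (-0.0 dB), φ = -2.4°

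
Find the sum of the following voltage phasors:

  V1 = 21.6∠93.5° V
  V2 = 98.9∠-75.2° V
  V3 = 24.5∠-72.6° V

Step 1 — Convert each phasor to rectangular form:
  V1 = 21.6·(cos(93.5°) + j·sin(93.5°)) = -1.319 + j21.56 V
  V2 = 98.9·(cos(-75.2°) + j·sin(-75.2°)) = 25.26 - j95.62 V
  V3 = 24.5·(cos(-72.6°) + j·sin(-72.6°)) = 7.326 - j23.38 V
Step 2 — Sum components: V_total = 31.27 - j97.44 V.
Step 3 — Convert to polar: |V_total| = 102.3 V, ∠V_total = -72.2°.

V_total = 102.3∠-72.2° V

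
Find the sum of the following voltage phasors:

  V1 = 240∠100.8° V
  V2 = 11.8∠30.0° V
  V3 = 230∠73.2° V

Step 1 — Convert each phasor to rectangular form:
  V1 = 240·(cos(100.8°) + j·sin(100.8°)) = -44.97 + j235.7 V
  V2 = 11.8·(cos(30.0°) + j·sin(30.0°)) = 10.22 + j5.9 V
  V3 = 230·(cos(73.2°) + j·sin(73.2°)) = 66.48 + j220.2 V
Step 2 — Sum components: V_total = 31.72 + j461.8 V.
Step 3 — Convert to polar: |V_total| = 462.9 V, ∠V_total = 86.1°.

V_total = 462.9∠86.1° V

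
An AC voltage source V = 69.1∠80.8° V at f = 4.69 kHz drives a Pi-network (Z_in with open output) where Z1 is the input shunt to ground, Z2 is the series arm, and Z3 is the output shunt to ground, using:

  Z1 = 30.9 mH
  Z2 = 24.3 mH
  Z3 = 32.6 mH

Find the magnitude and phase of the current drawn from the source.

Step 1 — Angular frequency: ω = 2π·f = 2π·4690 = 2.947e+04 rad/s.
Step 2 — Component impedances:
  Z1: Z = jωL = j·2.947e+04·0.0309 = 0 + j910.6 Ω
  Z2: Z = jωL = j·2.947e+04·0.0243 = 0 + j716.1 Ω
  Z3: Z = jωL = j·2.947e+04·0.0326 = 0 + j960.7 Ω
Step 3 — With open output, the series arm Z2 and the output shunt Z3 appear in series to ground: Z2 + Z3 = 0 + j1677 Ω.
Step 4 — Parallel with input shunt Z1: Z_in = Z1 || (Z2 + Z3) = 0 + j590.1 Ω = 590.1∠90.0° Ω.
Step 5 — Source phasor: V = 69.1∠80.8° V = 11.05 + j68.21 V.
Step 6 — Ohm's law: I = V / Z_total = (11.05 + j68.21) / (0 + j590.1) = 0.1156 - j0.01872 A.
Step 7 — Convert to polar: |I| = 0.1171 A, ∠I = -9.2°.

I = 0.1171∠-9.2° A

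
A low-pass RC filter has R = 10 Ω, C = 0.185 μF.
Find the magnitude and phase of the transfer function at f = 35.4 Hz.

Step 1 — Angular frequency: ω = 2π·35.4 = 222.4 rad/s.
Step 2 — Transfer function: H(jω) = 1/(1 + jωRC).
Step 3 — Denominator: 1 + jωRC = 1 + j·222.4·10·1.85e-07 = 1 + j0.0004115.
Step 4 — H = 1 - j0.0004115.
Step 5 — Magnitude: |H| = 1 (-0.0 dB); phase: φ = -0.0°.

|H| = 1 (-0.0 dB), φ = -0.0°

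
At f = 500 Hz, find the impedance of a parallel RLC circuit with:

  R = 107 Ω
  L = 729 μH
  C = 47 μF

Step 1 — Angular frequency: ω = 2π·f = 2π·500 = 3142 rad/s.
Step 2 — Component impedances:
  R: Z = R = 107 Ω
  L: Z = jωL = j·3142·0.000729 = 0 + j2.29 Ω
  C: Z = 1/(jωC) = -j/(ω·C) = 0 - j6.773 Ω
Step 3 — Parallel combination: 1/Z_total = 1/R + 1/L + 1/C; Z_total = 0.1118 + j3.457 Ω = 3.459∠88.1° Ω.

Z = 0.1118 + j3.457 Ω = 3.459∠88.1° Ω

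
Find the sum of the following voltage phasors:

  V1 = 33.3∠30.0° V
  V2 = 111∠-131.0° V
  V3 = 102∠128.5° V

Step 1 — Convert each phasor to rectangular form:
  V1 = 33.3·(cos(30.0°) + j·sin(30.0°)) = 28.84 + j16.65 V
  V2 = 111·(cos(-131.0°) + j·sin(-131.0°)) = -72.82 - j83.77 V
  V3 = 102·(cos(128.5°) + j·sin(128.5°)) = -63.5 + j79.83 V
Step 2 — Sum components: V_total = -107.5 + j12.7 V.
Step 3 — Convert to polar: |V_total| = 108.2 V, ∠V_total = 173.3°.

V_total = 108.2∠173.3° V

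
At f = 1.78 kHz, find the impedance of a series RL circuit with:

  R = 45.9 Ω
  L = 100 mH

Step 1 — Angular frequency: ω = 2π·f = 2π·1780 = 1.118e+04 rad/s.
Step 2 — Component impedances:
  R: Z = R = 45.9 Ω
  L: Z = jωL = j·1.118e+04·0.1 = 0 + j1118 Ω
Step 3 — Series combination: Z_total = R + L = 45.9 + j1118 Ω = 1119∠87.6° Ω.

Z = 45.9 + j1118 Ω = 1119∠87.6° Ω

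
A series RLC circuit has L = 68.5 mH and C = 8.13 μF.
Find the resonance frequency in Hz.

Step 1 — Resonance condition Im(Z)=0 gives ω₀ = 1/√(LC).
Step 2 — ω₀ = 1/√(0.0685·8.13e-06) = 1340 rad/s.
Step 3 — f₀ = ω₀/(2π) = 213.3 Hz.

f₀ = 213.3 Hz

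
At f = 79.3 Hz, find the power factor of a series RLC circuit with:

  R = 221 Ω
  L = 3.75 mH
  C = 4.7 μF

Step 1 — Angular frequency: ω = 2π·f = 2π·79.3 = 498.3 rad/s.
Step 2 — Component impedances:
  R: Z = R = 221 Ω
  L: Z = jωL = j·498.3·0.00375 = 0 + j1.868 Ω
  C: Z = 1/(jωC) = -j/(ω·C) = 0 - j427 Ω
Step 3 — Series combination: Z_total = R + L + C = 221 - j425.2 Ω = 479.2∠-62.5° Ω.
Step 4 — Power factor: PF = cos(φ) = Re(Z)/|Z| = 221/479.2 = 0.4612.
Step 5 — Type: Im(Z) = -425.2 ⇒ leading (phase φ = -62.5°).

PF = 0.4612 (leading, φ = -62.5°)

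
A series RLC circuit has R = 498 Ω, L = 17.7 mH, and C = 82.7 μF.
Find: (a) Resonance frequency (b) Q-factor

Step 1 — Resonance condition Im(Z)=0 gives ω₀ = 1/√(LC).
Step 2 — ω₀ = 1/√(0.0177·8.27e-05) = 826.5 rad/s.
Step 3 — f₀ = ω₀/(2π) = 131.5 Hz.
Step 4 — Series Q: Q = ω₀L/R = 826.5·0.0177/498 = 0.02938.

(a) f₀ = 131.5 Hz  (b) Q = 0.02938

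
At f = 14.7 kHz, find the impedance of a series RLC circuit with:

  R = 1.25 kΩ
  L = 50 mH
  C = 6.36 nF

Step 1 — Angular frequency: ω = 2π·f = 2π·1.47e+04 = 9.236e+04 rad/s.
Step 2 — Component impedances:
  R: Z = R = 1250 Ω
  L: Z = jωL = j·9.236e+04·0.05 = 0 + j4618 Ω
  C: Z = 1/(jωC) = -j/(ω·C) = 0 - j1702 Ω
Step 3 — Series combination: Z_total = R + L + C = 1250 + j2916 Ω = 3172∠66.8° Ω.

Z = 1250 + j2916 Ω = 3172∠66.8° Ω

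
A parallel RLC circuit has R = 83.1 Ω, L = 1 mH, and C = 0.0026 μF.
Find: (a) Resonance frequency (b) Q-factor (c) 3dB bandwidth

Step 1 — Resonance: ω₀ = 1/√(LC) = 1/√(0.001·2.6e-09) = 6.202e+05 rad/s.
Step 2 — f₀ = ω₀/(2π) = 9.87e+04 Hz.
Step 3 — Parallel Q: Q = R/(ω₀L) = 83.1/(6.202e+05·0.001) = 0.134.
Step 4 — Bandwidth: Δω = ω₀/Q = 4.628e+06 rad/s; BW = Δω/(2π) = 7.366e+05 Hz.

(a) f₀ = 9.87e+04 Hz  (b) Q = 0.134  (c) BW = 7.366e+05 Hz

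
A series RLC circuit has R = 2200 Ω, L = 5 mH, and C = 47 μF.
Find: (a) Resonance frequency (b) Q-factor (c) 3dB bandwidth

Step 1 — Resonance: ω₀ = 1/√(LC) = 1/√(0.005·4.7e-05) = 2063 rad/s.
Step 2 — f₀ = ω₀/(2π) = 328.3 Hz.
Step 3 — Series Q: Q = ω₀L/R = 2063·0.005/2200 = 0.004688.
Step 4 — Bandwidth: Δω = ω₀/Q = 4.4e+05 rad/s; BW = Δω/(2π) = 7.003e+04 Hz.

(a) f₀ = 328.3 Hz  (b) Q = 0.004688  (c) BW = 7.003e+04 Hz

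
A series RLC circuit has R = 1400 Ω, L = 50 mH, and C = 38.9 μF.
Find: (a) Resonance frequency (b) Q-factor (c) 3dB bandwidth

Step 1 — Resonance condition Im(Z)=0 gives ω₀ = 1/√(LC).
Step 2 — ω₀ = 1/√(0.05·3.89e-05) = 717 rad/s.
Step 3 — f₀ = ω₀/(2π) = 114.1 Hz.
Step 4 — Series Q: Q = ω₀L/R = 717·0.05/1400 = 0.02561.
Step 5 — 3dB bandwidth: Δω = ω₀/Q = 2.8e+04 rad/s; BW = Δω/(2π) = 4456 Hz.

(a) f₀ = 114.1 Hz  (b) Q = 0.02561  (c) BW = 4456 Hz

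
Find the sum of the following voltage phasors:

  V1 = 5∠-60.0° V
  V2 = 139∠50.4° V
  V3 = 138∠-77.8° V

Step 1 — Convert each phasor to rectangular form:
  V1 = 5·(cos(-60.0°) + j·sin(-60.0°)) = 2.5 - j4.33 V
  V2 = 139·(cos(50.4°) + j·sin(50.4°)) = 88.6 + j107.1 V
  V3 = 138·(cos(-77.8°) + j·sin(-77.8°)) = 29.16 - j134.9 V
Step 2 — Sum components: V_total = 120.3 - j32.11 V.
Step 3 — Convert to polar: |V_total| = 124.5 V, ∠V_total = -14.9°.

V_total = 124.5∠-14.9° V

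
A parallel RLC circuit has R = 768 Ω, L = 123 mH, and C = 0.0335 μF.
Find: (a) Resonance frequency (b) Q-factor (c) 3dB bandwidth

Step 1 — Resonance: ω₀ = 1/√(LC) = 1/√(0.123·3.35e-08) = 1.558e+04 rad/s.
Step 2 — f₀ = ω₀/(2π) = 2479 Hz.
Step 3 — Parallel Q: Q = R/(ω₀L) = 768/(1.558e+04·0.123) = 0.4008.
Step 4 — Bandwidth: Δω = ω₀/Q = 3.887e+04 rad/s; BW = Δω/(2π) = 6186 Hz.

(a) f₀ = 2479 Hz  (b) Q = 0.4008  (c) BW = 6186 Hz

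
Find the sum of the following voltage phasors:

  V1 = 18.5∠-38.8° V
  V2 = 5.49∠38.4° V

Step 1 — Convert each phasor to rectangular form:
  V1 = 18.5·(cos(-38.8°) + j·sin(-38.8°)) = 14.42 - j11.59 V
  V2 = 5.49·(cos(38.4°) + j·sin(38.4°)) = 4.302 + j3.41 V
Step 2 — Sum components: V_total = 18.72 - j8.182 V.
Step 3 — Convert to polar: |V_total| = 20.43 V, ∠V_total = -23.6°.

V_total = 20.43∠-23.6° V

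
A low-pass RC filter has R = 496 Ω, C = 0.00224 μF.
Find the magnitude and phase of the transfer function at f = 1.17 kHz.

Step 1 — Angular frequency: ω = 2π·1170 = 7351 rad/s.
Step 2 — Transfer function: H(jω) = 1/(1 + jωRC).
Step 3 — Denominator: 1 + jωRC = 1 + j·7351·496·2.24e-09 = 1 + j0.008168.
Step 4 — H = 0.9999 - j0.008167.
Step 5 — Magnitude: |H| = 1 (-0.0 dB); phase: φ = -0.5°.

|H| = 1 (-0.0 dB), φ = -0.5°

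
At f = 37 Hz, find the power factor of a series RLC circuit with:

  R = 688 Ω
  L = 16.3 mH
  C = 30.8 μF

Step 1 — Angular frequency: ω = 2π·f = 2π·37 = 232.5 rad/s.
Step 2 — Component impedances:
  R: Z = R = 688 Ω
  L: Z = jωL = j·232.5·0.0163 = 0 + j3.789 Ω
  C: Z = 1/(jωC) = -j/(ω·C) = 0 - j139.7 Ω
Step 3 — Series combination: Z_total = R + L + C = 688 - j135.9 Ω = 701.3∠-11.2° Ω.
Step 4 — Power factor: PF = cos(φ) = Re(Z)/|Z| = 688/701.288 = 0.9811.
Step 5 — Type: Im(Z) = -135.9 ⇒ leading (phase φ = -11.2°).

PF = 0.9811 (leading, φ = -11.2°)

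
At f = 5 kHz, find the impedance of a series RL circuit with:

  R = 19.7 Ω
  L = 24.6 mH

Step 1 — Angular frequency: ω = 2π·f = 2π·5000 = 3.142e+04 rad/s.
Step 2 — Component impedances:
  R: Z = R = 19.7 Ω
  L: Z = jωL = j·3.142e+04·0.0246 = 0 + j772.8 Ω
Step 3 — Series combination: Z_total = R + L = 19.7 + j772.8 Ω = 773.1∠88.5° Ω.

Z = 19.7 + j772.8 Ω = 773.1∠88.5° Ω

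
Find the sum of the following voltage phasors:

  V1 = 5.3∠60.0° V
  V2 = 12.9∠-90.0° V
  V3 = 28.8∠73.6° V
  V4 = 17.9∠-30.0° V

Step 1 — Convert each phasor to rectangular form:
  V1 = 5.3·(cos(60.0°) + j·sin(60.0°)) = 2.65 + j4.59 V
  V2 = 12.9·(cos(-90.0°) + j·sin(-90.0°)) = 0 - j12.9 V
  V3 = 28.8·(cos(73.6°) + j·sin(73.6°)) = 8.131 + j27.63 V
  V4 = 17.9·(cos(-30.0°) + j·sin(-30.0°)) = 15.5 - j8.95 V
Step 2 — Sum components: V_total = 26.28 + j10.37 V.
Step 3 — Convert to polar: |V_total| = 28.25 V, ∠V_total = 21.5°.

V_total = 28.25∠21.5° V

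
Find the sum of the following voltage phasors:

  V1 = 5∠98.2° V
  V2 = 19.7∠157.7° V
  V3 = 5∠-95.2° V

Step 1 — Convert each phasor to rectangular form:
  V1 = 5·(cos(98.2°) + j·sin(98.2°)) = -0.7131 + j4.949 V
  V2 = 19.7·(cos(157.7°) + j·sin(157.7°)) = -18.23 + j7.475 V
  V3 = 5·(cos(-95.2°) + j·sin(-95.2°)) = -0.4532 - j4.979 V
Step 2 — Sum components: V_total = -19.39 + j7.445 V.
Step 3 — Convert to polar: |V_total| = 20.77 V, ∠V_total = 159.0°.

V_total = 20.77∠159.0° V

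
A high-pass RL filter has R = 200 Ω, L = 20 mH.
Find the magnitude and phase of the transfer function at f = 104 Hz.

Step 1 — Angular frequency: ω = 2π·104 = 653.5 rad/s.
Step 2 — Transfer function: H(jω) = jωL/(R + jωL).
Step 3 — Numerator jωL = j·13.07; denominator R + jωL = 200 + j13.07.
Step 4 — H = 0.004252 + j0.06507.
Step 5 — Magnitude: |H| = 0.06521 (-23.7 dB); phase: φ = 86.3°.

|H| = 0.06521 (-23.7 dB), φ = 86.3°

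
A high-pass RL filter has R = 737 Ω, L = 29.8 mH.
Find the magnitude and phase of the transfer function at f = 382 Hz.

Step 1 — Angular frequency: ω = 2π·382 = 2400 rad/s.
Step 2 — Transfer function: H(jω) = jωL/(R + jωL).
Step 3 — Numerator jωL = j·71.53; denominator R + jωL = 737 + j71.53.
Step 4 — H = 0.009331 + j0.09614.
Step 5 — Magnitude: |H| = 0.0966 (-20.3 dB); phase: φ = 84.5°.

|H| = 0.0966 (-20.3 dB), φ = 84.5°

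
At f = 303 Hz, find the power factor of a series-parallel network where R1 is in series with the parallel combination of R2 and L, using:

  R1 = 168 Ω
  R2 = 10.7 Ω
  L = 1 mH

Step 1 — Angular frequency: ω = 2π·f = 2π·303 = 1904 rad/s.
Step 2 — Component impedances:
  R1: Z = R = 168 Ω
  R2: Z = R = 10.7 Ω
  L: Z = jωL = j·1904·0.001 = 0 + j1.904 Ω
Step 3 — Parallel branch: R2 || L = 1/(1/R2 + 1/L) = 0.3283 + j1.845 Ω.
Step 4 — Series with R1: Z_total = R1 + (R2 || L) = 168.3 + j1.845 Ω = 168.3∠0.6° Ω.
Step 5 — Power factor: PF = cos(φ) = Re(Z)/|Z| = 168.33/168.34 = 0.9999.
Step 6 — Type: Im(Z) = 1.845 ⇒ lagging (phase φ = 0.6°).

PF = 0.9999 (lagging, φ = 0.6°)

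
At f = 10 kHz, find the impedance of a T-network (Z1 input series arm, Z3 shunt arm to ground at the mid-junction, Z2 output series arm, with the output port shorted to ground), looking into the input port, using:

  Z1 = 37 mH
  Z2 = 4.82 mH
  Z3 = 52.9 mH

Step 1 — Angular frequency: ω = 2π·f = 2π·1e+04 = 6.283e+04 rad/s.
Step 2 — Component impedances:
  Z1: Z = jωL = j·6.283e+04·0.037 = 0 + j2325 Ω
  Z2: Z = jωL = j·6.283e+04·0.00482 = 0 + j302.8 Ω
  Z3: Z = jωL = j·6.283e+04·0.0529 = 0 + j3324 Ω
Step 3 — With the output port shorted to ground, the output series arm Z2 runs from the junction to ground; the shunt arm Z3 also runs from the junction to ground. They appear in parallel: Z3 || Z2 = 0 + j277.6 Ω.
Step 4 — Series with input arm Z1: Z_in = Z1 + (Z3 || Z2) = 0 + j2602 Ω = 2602∠90.0° Ω.

Z = 0 + j2602 Ω = 2602∠90.0° Ω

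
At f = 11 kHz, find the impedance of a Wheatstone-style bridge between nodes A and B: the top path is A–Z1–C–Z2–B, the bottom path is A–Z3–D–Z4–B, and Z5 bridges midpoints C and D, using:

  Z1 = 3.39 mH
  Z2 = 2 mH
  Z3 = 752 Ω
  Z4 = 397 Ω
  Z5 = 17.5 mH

Step 1 — Angular frequency: ω = 2π·f = 2π·1.1e+04 = 6.912e+04 rad/s.
Step 2 — Component impedances:
  Z1: Z = jωL = j·6.912e+04·0.00339 = 0 + j234.3 Ω
  Z2: Z = jωL = j·6.912e+04·0.002 = 0 + j138.2 Ω
  Z3: Z = R = 752 Ω
  Z4: Z = R = 397 Ω
  Z5: Z = jωL = j·6.912e+04·0.0175 = 0 + j1210 Ω
Step 3 — Bridge requires nodal analysis (the Z5 bridge couples midpoints C and D, so the two paths cannot be reduced to a simple series/parallel combination). Setting node B to ground and injecting 1 A at node A, the 3-node admittance system at A, C, D solves to V_A = Z_AB = 109.3 + j337 Ω = 354.3∠72.0° Ω.

Z = 109.3 + j337 Ω = 354.3∠72.0° Ω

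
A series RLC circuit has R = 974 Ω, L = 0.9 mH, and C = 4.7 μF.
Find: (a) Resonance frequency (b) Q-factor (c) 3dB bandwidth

Step 1 — Resonance condition Im(Z)=0 gives ω₀ = 1/√(LC).
Step 2 — ω₀ = 1/√(0.0009·4.7e-06) = 1.538e+04 rad/s.
Step 3 — f₀ = ω₀/(2π) = 2447 Hz.
Step 4 — Series Q: Q = ω₀L/R = 1.538e+04·0.0009/974 = 0.01421.
Step 5 — 3dB bandwidth: Δω = ω₀/Q = 1.082e+06 rad/s; BW = Δω/(2π) = 1.722e+05 Hz.

(a) f₀ = 2447 Hz  (b) Q = 0.01421  (c) BW = 1.722e+05 Hz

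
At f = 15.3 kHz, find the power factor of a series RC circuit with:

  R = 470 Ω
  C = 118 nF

Step 1 — Angular frequency: ω = 2π·f = 2π·1.53e+04 = 9.613e+04 rad/s.
Step 2 — Component impedances:
  R: Z = R = 470 Ω
  C: Z = 1/(jωC) = -j/(ω·C) = 0 - j88.15 Ω
Step 3 — Series combination: Z_total = R + C = 470 - j88.15 Ω = 478.2∠-10.6° Ω.
Step 4 — Power factor: PF = cos(φ) = Re(Z)/|Z| = 470/478.2 = 0.9829.
Step 5 — Type: Im(Z) = -88.15 ⇒ leading (phase φ = -10.6°).

PF = 0.9829 (leading, φ = -10.6°)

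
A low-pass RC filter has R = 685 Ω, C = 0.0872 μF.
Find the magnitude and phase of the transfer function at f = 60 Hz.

Step 1 — Angular frequency: ω = 2π·60 = 377 rad/s.
Step 2 — Transfer function: H(jω) = 1/(1 + jωRC).
Step 3 — Denominator: 1 + jωRC = 1 + j·377·685·8.72e-08 = 1 + j0.02252.
Step 4 — H = 0.9995 - j0.02251.
Step 5 — Magnitude: |H| = 0.9997 (-0.0 dB); phase: φ = -1.3°.

|H| = 0.9997 (-0.0 dB), φ = -1.3°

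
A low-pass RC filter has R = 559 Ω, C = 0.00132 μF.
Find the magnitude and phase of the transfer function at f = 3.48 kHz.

Step 1 — Angular frequency: ω = 2π·3480 = 2.187e+04 rad/s.
Step 2 — Transfer function: H(jω) = 1/(1 + jωRC).
Step 3 — Denominator: 1 + jωRC = 1 + j·2.187e+04·559·1.32e-09 = 1 + j0.01613.
Step 4 — H = 0.9997 - j0.01613.
Step 5 — Magnitude: |H| = 0.9999 (-0.0 dB); phase: φ = -0.9°.

|H| = 0.9999 (-0.0 dB), φ = -0.9°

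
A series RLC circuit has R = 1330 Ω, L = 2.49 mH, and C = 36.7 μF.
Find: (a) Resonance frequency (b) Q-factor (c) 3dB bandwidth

Step 1 — Resonance condition Im(Z)=0 gives ω₀ = 1/√(LC).
Step 2 — ω₀ = 1/√(0.00249·3.67e-05) = 3308 rad/s.
Step 3 — f₀ = ω₀/(2π) = 526.5 Hz.
Step 4 — Series Q: Q = ω₀L/R = 3308·0.00249/1330 = 0.006193.
Step 5 — 3dB bandwidth: Δω = ω₀/Q = 5.341e+05 rad/s; BW = Δω/(2π) = 8.501e+04 Hz.

(a) f₀ = 526.5 Hz  (b) Q = 0.006193  (c) BW = 8.501e+04 Hz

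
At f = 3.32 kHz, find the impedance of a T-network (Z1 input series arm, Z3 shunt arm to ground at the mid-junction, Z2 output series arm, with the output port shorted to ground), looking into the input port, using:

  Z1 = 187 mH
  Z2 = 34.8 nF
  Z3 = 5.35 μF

Step 1 — Angular frequency: ω = 2π·f = 2π·3320 = 2.086e+04 rad/s.
Step 2 — Component impedances:
  Z1: Z = jωL = j·2.086e+04·0.187 = 0 + j3901 Ω
  Z2: Z = 1/(jωC) = -j/(ω·C) = 0 - j1378 Ω
  Z3: Z = 1/(jωC) = -j/(ω·C) = 0 - j8.96 Ω
Step 3 — With the output port shorted to ground, the output series arm Z2 runs from the junction to ground; the shunt arm Z3 also runs from the junction to ground. They appear in parallel: Z3 || Z2 = 0 - j8.903 Ω.
Step 4 — Series with input arm Z1: Z_in = Z1 + (Z3 || Z2) = 0 + j3892 Ω = 3892∠90.0° Ω.

Z = 0 + j3892 Ω = 3892∠90.0° Ω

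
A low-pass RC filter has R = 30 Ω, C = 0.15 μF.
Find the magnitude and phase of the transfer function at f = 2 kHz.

Step 1 — Angular frequency: ω = 2π·2000 = 1.257e+04 rad/s.
Step 2 — Transfer function: H(jω) = 1/(1 + jωRC).
Step 3 — Denominator: 1 + jωRC = 1 + j·1.257e+04·30·1.5e-07 = 1 + j0.05655.
Step 4 — H = 0.9968 - j0.05637.
Step 5 — Magnitude: |H| = 0.9984 (-0.0 dB); phase: φ = -3.2°.

|H| = 0.9984 (-0.0 dB), φ = -3.2°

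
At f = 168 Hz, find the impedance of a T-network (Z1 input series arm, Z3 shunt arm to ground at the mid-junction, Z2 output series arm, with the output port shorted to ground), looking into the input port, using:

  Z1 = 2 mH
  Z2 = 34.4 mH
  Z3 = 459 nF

Step 1 — Angular frequency: ω = 2π·f = 2π·168 = 1056 rad/s.
Step 2 — Component impedances:
  Z1: Z = jωL = j·1056·0.002 = 0 + j2.111 Ω
  Z2: Z = jωL = j·1056·0.0344 = 0 + j36.31 Ω
  Z3: Z = 1/(jωC) = -j/(ω·C) = 0 - j2064 Ω
Step 3 — With the output port shorted to ground, the output series arm Z2 runs from the junction to ground; the shunt arm Z3 also runs from the junction to ground. They appear in parallel: Z3 || Z2 = 0 + j36.96 Ω.
Step 4 — Series with input arm Z1: Z_in = Z1 + (Z3 || Z2) = 0 + j39.07 Ω = 39.07∠90.0° Ω.

Z = 0 + j39.07 Ω = 39.07∠90.0° Ω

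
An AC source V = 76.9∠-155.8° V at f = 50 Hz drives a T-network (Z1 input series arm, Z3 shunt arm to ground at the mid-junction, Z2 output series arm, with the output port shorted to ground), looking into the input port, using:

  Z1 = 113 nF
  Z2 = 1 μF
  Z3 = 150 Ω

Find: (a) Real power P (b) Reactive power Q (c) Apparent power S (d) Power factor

Step 1 — Angular frequency: ω = 2π·f = 2π·50 = 314.2 rad/s.
Step 2 — Component impedances:
  Z1: Z = 1/(jωC) = -j/(ω·C) = 0 - j2.817e+04 Ω
  Z2: Z = 1/(jωC) = -j/(ω·C) = 0 - j3183 Ω
  Z3: Z = R = 150 Ω
Step 3 — With the output port shorted to ground, the output series arm Z2 runs from the junction to ground; the shunt arm Z3 also runs from the junction to ground. They appear in parallel: Z3 || Z2 = 149.7 - j7.053 Ω.
Step 4 — Series with input arm Z1: Z_in = Z1 + (Z3 || Z2) = 149.7 - j2.818e+04 Ω = 2.818e+04∠-89.7° Ω.
Step 5 — Source phasor: V = 76.9∠-155.8° V = -70.14 - j31.52 V.
Step 6 — Current: I = V / Z = 0.001106 - j0.002495 A = 0.002729∠-66.1° A.
Step 7 — Complex power: S = V·I* = 0.001115 - j0.2099 VA.
Step 8 — Real power: P = Re(S) = 0.001115 W.
Step 9 — Reactive power: Q = Im(S) = -0.2099 VAR.
Step 10 — Apparent power: |S| = 0.2099 VA.
Step 11 — Power factor: PF = P/|S| = 0.005312 (leading).

(a) P = 0.001115 W  (b) Q = -0.2099 VAR  (c) S = 0.2099 VA  (d) PF = 0.005312 (leading)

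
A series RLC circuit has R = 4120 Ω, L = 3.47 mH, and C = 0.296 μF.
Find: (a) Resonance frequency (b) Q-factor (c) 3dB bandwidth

Step 1 — Resonance condition Im(Z)=0 gives ω₀ = 1/√(LC).
Step 2 — ω₀ = 1/√(0.00347·2.96e-07) = 3.12e+04 rad/s.
Step 3 — f₀ = ω₀/(2π) = 4966 Hz.
Step 4 — Series Q: Q = ω₀L/R = 3.12e+04·0.00347/4120 = 0.02628.
Step 5 — 3dB bandwidth: Δω = ω₀/Q = 1.187e+06 rad/s; BW = Δω/(2π) = 1.89e+05 Hz.

(a) f₀ = 4966 Hz  (b) Q = 0.02628  (c) BW = 1.89e+05 Hz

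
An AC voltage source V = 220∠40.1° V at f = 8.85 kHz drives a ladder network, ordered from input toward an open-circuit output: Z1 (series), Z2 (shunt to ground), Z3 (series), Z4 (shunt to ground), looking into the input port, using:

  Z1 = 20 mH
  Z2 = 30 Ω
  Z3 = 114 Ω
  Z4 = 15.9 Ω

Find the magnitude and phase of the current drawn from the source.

Step 1 — Angular frequency: ω = 2π·f = 2π·8850 = 5.561e+04 rad/s.
Step 2 — Component impedances:
  Z1: Z = jωL = j·5.561e+04·0.02 = 0 + j1112 Ω
  Z2: Z = R = 30 Ω
  Z3: Z = R = 114 Ω
  Z4: Z = R = 15.9 Ω
Step 3 — Ladder network (open output): work backward from the far end, alternating series and parallel combinations. Z_in = 24.37 + j1112 Ω = 1112∠88.7° Ω.
Step 4 — Source phasor: V = 220∠40.1° V = 168.3 + j141.7 V.
Step 5 — Ohm's law: I = V / Z_total = (168.3 + j141.7) / (24.37 + j1112) = 0.1307 - j0.1485 A.
Step 6 — Convert to polar: |I| = 0.1978 A, ∠I = -48.6°.

I = 0.1978∠-48.6° A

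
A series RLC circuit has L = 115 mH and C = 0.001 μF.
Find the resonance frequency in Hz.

Step 1 — Resonance condition Im(Z)=0 gives ω₀ = 1/√(LC).
Step 2 — ω₀ = 1/√(0.115·1e-09) = 9.325e+04 rad/s.
Step 3 — f₀ = ω₀/(2π) = 1.484e+04 Hz.

f₀ = 1.484e+04 Hz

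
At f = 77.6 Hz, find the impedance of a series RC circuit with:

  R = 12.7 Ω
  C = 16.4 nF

Step 1 — Angular frequency: ω = 2π·f = 2π·77.6 = 487.6 rad/s.
Step 2 — Component impedances:
  R: Z = R = 12.7 Ω
  C: Z = 1/(jωC) = -j/(ω·C) = 0 - j1.251e+05 Ω
Step 3 — Series combination: Z_total = R + C = 12.7 - j1.251e+05 Ω = 1.251e+05∠-90.0° Ω.

Z = 12.7 - j1.251e+05 Ω = 1.251e+05∠-90.0° Ω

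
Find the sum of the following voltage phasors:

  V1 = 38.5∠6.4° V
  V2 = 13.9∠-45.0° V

Step 1 — Convert each phasor to rectangular form:
  V1 = 38.5·(cos(6.4°) + j·sin(6.4°)) = 38.26 + j4.292 V
  V2 = 13.9·(cos(-45.0°) + j·sin(-45.0°)) = 9.829 - j9.829 V
Step 2 — Sum components: V_total = 48.09 - j5.537 V.
Step 3 — Convert to polar: |V_total| = 48.41 V, ∠V_total = -6.6°.

V_total = 48.41∠-6.6° V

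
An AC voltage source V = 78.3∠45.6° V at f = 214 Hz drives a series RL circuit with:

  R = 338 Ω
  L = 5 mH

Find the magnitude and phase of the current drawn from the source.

Step 1 — Angular frequency: ω = 2π·f = 2π·214 = 1345 rad/s.
Step 2 — Component impedances:
  R: Z = R = 338 Ω
  L: Z = jωL = j·1345·0.005 = 0 + j6.723 Ω
Step 3 — Series combination: Z_total = R + L = 338 + j6.723 Ω = 338.1∠1.1° Ω.
Step 4 — Source phasor: V = 78.3∠45.6° V = 54.78 + j55.94 V.
Step 5 — Ohm's law: I = V / Z_total = (54.78 + j55.94) / (338 + j6.723) = 0.1653 + j0.1622 A.
Step 6 — Convert to polar: |I| = 0.2316 A, ∠I = 44.5°.

I = 0.2316∠44.5° A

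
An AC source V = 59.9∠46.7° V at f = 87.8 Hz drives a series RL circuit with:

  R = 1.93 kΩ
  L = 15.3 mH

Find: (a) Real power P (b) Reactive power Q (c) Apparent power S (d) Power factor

Step 1 — Angular frequency: ω = 2π·f = 2π·87.8 = 551.7 rad/s.
Step 2 — Component impedances:
  R: Z = R = 1930 Ω
  L: Z = jωL = j·551.7·0.0153 = 0 + j8.44 Ω
Step 3 — Series combination: Z_total = R + L = 1930 + j8.44 Ω = 1930∠0.3° Ω.
Step 4 — Source phasor: V = 59.9∠46.7° V = 41.08 + j43.59 V.
Step 5 — Current: I = V / Z = 0.02138 + j0.02249 A = 0.03104∠46.4° A.
Step 6 — Complex power: S = V·I* = 1.859 + j0.00813 VA.
Step 7 — Real power: P = Re(S) = 1.859 W.
Step 8 — Reactive power: Q = Im(S) = 0.00813 VAR.
Step 9 — Apparent power: |S| = 1.859 VA.
Step 10 — Power factor: PF = P/|S| = 1 (lagging).

(a) P = 1.859 W  (b) Q = 0.00813 VAR  (c) S = 1.859 VA  (d) PF = 1 (lagging)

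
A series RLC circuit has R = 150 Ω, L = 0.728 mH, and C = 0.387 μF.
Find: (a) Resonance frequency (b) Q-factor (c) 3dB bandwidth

Step 1 — Resonance condition Im(Z)=0 gives ω₀ = 1/√(LC).
Step 2 — ω₀ = 1/√(0.000728·3.87e-07) = 5.958e+04 rad/s.
Step 3 — f₀ = ω₀/(2π) = 9482 Hz.
Step 4 — Series Q: Q = ω₀L/R = 5.958e+04·0.000728/150 = 0.2891.
Step 5 — 3dB bandwidth: Δω = ω₀/Q = 2.06e+05 rad/s; BW = Δω/(2π) = 3.279e+04 Hz.

(a) f₀ = 9482 Hz  (b) Q = 0.2891  (c) BW = 3.279e+04 Hz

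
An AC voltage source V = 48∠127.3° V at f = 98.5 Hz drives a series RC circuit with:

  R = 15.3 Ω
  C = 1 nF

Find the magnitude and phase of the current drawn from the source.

Step 1 — Angular frequency: ω = 2π·f = 2π·98.5 = 618.9 rad/s.
Step 2 — Component impedances:
  R: Z = R = 15.3 Ω
  C: Z = 1/(jωC) = -j/(ω·C) = 0 - j1.616e+06 Ω
Step 3 — Series combination: Z_total = R + C = 15.3 - j1.616e+06 Ω = 1.616e+06∠-90.0° Ω.
Step 4 — Source phasor: V = 48∠127.3° V = -29.09 + j38.18 V.
Step 5 — Ohm's law: I = V / Z_total = (-29.09 + j38.18) / (15.3 - j1.616e+06) = -2.363e-05 - j1.8e-05 A.
Step 6 — Convert to polar: |I| = 2.971e-05 A, ∠I = -142.7°.

I = 2.971e-05∠-142.7° A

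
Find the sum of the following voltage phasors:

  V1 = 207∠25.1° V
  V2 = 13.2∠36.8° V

Step 1 — Convert each phasor to rectangular form:
  V1 = 207·(cos(25.1°) + j·sin(25.1°)) = 187.5 + j87.81 V
  V2 = 13.2·(cos(36.8°) + j·sin(36.8°)) = 10.57 + j7.907 V
Step 2 — Sum components: V_total = 198 + j95.72 V.
Step 3 — Convert to polar: |V_total| = 219.9 V, ∠V_total = 25.8°.

V_total = 219.9∠25.8° V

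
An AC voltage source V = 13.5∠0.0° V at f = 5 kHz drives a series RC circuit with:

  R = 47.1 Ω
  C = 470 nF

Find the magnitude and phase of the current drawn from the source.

Step 1 — Angular frequency: ω = 2π·f = 2π·5000 = 3.142e+04 rad/s.
Step 2 — Component impedances:
  R: Z = R = 47.1 Ω
  C: Z = 1/(jωC) = -j/(ω·C) = 0 - j67.73 Ω
Step 3 — Series combination: Z_total = R + C = 47.1 - j67.73 Ω = 82.49∠-55.2° Ω.
Step 4 — Source phasor: V = 13.5∠0.0° V = 13.5 V.
Step 5 — Ohm's law: I = V / Z_total = (13.5) / (47.1 - j67.73) = 0.09344 + j0.1344 A.
Step 6 — Convert to polar: |I| = 0.1636 A, ∠I = 55.2°.

I = 0.1636∠55.2° A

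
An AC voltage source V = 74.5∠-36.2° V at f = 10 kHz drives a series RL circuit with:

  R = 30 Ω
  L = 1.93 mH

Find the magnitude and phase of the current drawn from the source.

Step 1 — Angular frequency: ω = 2π·f = 2π·1e+04 = 6.283e+04 rad/s.
Step 2 — Component impedances:
  R: Z = R = 30 Ω
  L: Z = jωL = j·6.283e+04·0.00193 = 0 + j121.3 Ω
Step 3 — Series combination: Z_total = R + L = 30 + j121.3 Ω = 124.9∠76.1° Ω.
Step 4 — Source phasor: V = 74.5∠-36.2° V = 60.12 - j44 V.
Step 5 — Ohm's law: I = V / Z_total = (60.12 - j44) / (30 + j121.3) = -0.2263 - j0.5518 A.
Step 6 — Convert to polar: |I| = 0.5964 A, ∠I = -112.3°.

I = 0.5964∠-112.3° A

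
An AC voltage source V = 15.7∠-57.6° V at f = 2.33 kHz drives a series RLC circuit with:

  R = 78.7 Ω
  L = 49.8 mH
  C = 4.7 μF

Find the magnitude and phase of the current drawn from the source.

Step 1 — Angular frequency: ω = 2π·f = 2π·2330 = 1.464e+04 rad/s.
Step 2 — Component impedances:
  R: Z = R = 78.7 Ω
  L: Z = jωL = j·1.464e+04·0.0498 = 0 + j729.1 Ω
  C: Z = 1/(jωC) = -j/(ω·C) = 0 - j14.53 Ω
Step 3 — Series combination: Z_total = R + L + C = 78.7 + j714.5 Ω = 718.9∠83.7° Ω.
Step 4 — Source phasor: V = 15.7∠-57.6° V = 8.412 - j13.26 V.
Step 5 — Ohm's law: I = V / Z_total = (8.412 - j13.26) / (78.7 + j714.5) = -0.01705 - j0.01365 A.
Step 6 — Convert to polar: |I| = 0.02184 A, ∠I = -141.3°.

I = 0.02184∠-141.3° A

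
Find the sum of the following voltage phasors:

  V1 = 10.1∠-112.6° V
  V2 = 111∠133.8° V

Step 1 — Convert each phasor to rectangular form:
  V1 = 10.1·(cos(-112.6°) + j·sin(-112.6°)) = -3.881 - j9.324 V
  V2 = 111·(cos(133.8°) + j·sin(133.8°)) = -76.83 + j80.12 V
Step 2 — Sum components: V_total = -80.71 + j70.79 V.
Step 3 — Convert to polar: |V_total| = 107.4 V, ∠V_total = 138.7°.

V_total = 107.4∠138.7° V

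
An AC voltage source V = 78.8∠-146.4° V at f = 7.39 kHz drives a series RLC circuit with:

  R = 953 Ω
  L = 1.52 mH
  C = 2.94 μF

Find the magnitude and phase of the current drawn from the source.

Step 1 — Angular frequency: ω = 2π·f = 2π·7390 = 4.643e+04 rad/s.
Step 2 — Component impedances:
  R: Z = R = 953 Ω
  L: Z = jωL = j·4.643e+04·0.00152 = 0 + j70.58 Ω
  C: Z = 1/(jωC) = -j/(ω·C) = 0 - j7.325 Ω
Step 3 — Series combination: Z_total = R + L + C = 953 + j63.25 Ω = 955.1∠3.8° Ω.
Step 4 — Source phasor: V = 78.8∠-146.4° V = -65.63 - j43.61 V.
Step 5 — Ohm's law: I = V / Z_total = (-65.63 - j43.61) / (953 + j63.25) = -0.07159 - j0.04101 A.
Step 6 — Convert to polar: |I| = 0.0825 A, ∠I = -150.2°.

I = 0.0825∠-150.2° A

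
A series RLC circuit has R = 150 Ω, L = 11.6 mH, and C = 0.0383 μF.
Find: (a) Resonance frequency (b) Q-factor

Step 1 — Resonance condition Im(Z)=0 gives ω₀ = 1/√(LC).
Step 2 — ω₀ = 1/√(0.0116·3.83e-08) = 4.744e+04 rad/s.
Step 3 — f₀ = ω₀/(2π) = 7551 Hz.
Step 4 — Series Q: Q = ω₀L/R = 4.744e+04·0.0116/150 = 3.669.

(a) f₀ = 7551 Hz  (b) Q = 3.669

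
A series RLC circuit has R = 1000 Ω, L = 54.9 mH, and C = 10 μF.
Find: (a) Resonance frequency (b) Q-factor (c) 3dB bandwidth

Step 1 — Resonance condition Im(Z)=0 gives ω₀ = 1/√(LC).
Step 2 — ω₀ = 1/√(0.0549·1e-05) = 1350 rad/s.
Step 3 — f₀ = ω₀/(2π) = 214.8 Hz.
Step 4 — Series Q: Q = ω₀L/R = 1350·0.0549/1000 = 0.07409.
Step 5 — 3dB bandwidth: Δω = ω₀/Q = 1.821e+04 rad/s; BW = Δω/(2π) = 2899 Hz.

(a) f₀ = 214.8 Hz  (b) Q = 0.07409  (c) BW = 2899 Hz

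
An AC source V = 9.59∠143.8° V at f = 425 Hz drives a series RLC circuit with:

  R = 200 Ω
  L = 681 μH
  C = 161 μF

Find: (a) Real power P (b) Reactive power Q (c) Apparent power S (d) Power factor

Step 1 — Angular frequency: ω = 2π·f = 2π·425 = 2670 rad/s.
Step 2 — Component impedances:
  R: Z = R = 200 Ω
  L: Z = jωL = j·2670·0.000681 = 0 + j1.819 Ω
  C: Z = 1/(jωC) = -j/(ω·C) = 0 - j2.326 Ω
Step 3 — Series combination: Z_total = R + L + C = 200 - j0.5075 Ω = 200∠-0.1° Ω.
Step 4 — Source phasor: V = 9.59∠143.8° V = -7.739 + j5.664 V.
Step 5 — Current: I = V / Z = -0.03877 + j0.02822 A = 0.04795∠143.9° A.
Step 6 — Complex power: S = V·I* = 0.4598 - j0.001167 VA.
Step 7 — Real power: P = Re(S) = 0.4598 W.
Step 8 — Reactive power: Q = Im(S) = -0.001167 VAR.
Step 9 — Apparent power: |S| = 0.4598 VA.
Step 10 — Power factor: PF = P/|S| = 1 (leading).

(a) P = 0.4598 W  (b) Q = -0.001167 VAR  (c) S = 0.4598 VA  (d) PF = 1 (leading)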